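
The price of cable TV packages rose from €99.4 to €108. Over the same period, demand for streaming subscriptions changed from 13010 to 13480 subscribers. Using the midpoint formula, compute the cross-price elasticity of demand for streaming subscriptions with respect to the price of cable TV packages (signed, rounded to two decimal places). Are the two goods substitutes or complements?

0.43; substitutes

%ΔQ_{streaming subscriptions} = (13480 − 13010)/avg = 470/13245 = 0.035485…
%ΔP_{cable TV packages} = (108 − 99.4)/avg = 8.6/103.7 = 0.082931…
E_cross = (470/13245) / (8.6/103.7) = 0.4278…
E_cross > 0 ⇒ the goods are substitutes.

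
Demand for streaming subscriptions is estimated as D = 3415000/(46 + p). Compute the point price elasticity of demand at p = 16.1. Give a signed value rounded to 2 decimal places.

-0.26

dD/dp = −3415000/(46 + p)² = -885.539. At p = 16.1, D = 54991.9.
Ed = (dD/dp)·(p/D) = (-885.539) × (16.1/54991.9) = -0.2592…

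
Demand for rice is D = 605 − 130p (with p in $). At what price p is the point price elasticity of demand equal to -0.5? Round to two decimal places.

1.55

Ed = −130p/(605 − 130p). Set this equal to -0.5:
130p = 0.5·(605 − 130p) ⇒ 130p(1 + 0.5) = 0.5·605
p = 0.5·605 / (130·1.5) = 1.5512…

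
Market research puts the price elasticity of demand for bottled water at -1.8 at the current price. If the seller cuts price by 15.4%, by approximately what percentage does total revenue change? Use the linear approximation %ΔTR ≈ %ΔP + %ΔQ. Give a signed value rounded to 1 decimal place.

%ΔQ ≈ Ed × %ΔP = (-1.8) × (-15.4%) = +27.7200%
%ΔTR ≈ %ΔP + %ΔQ = (-15.4%) + (+27.7200%) = +12.3200%

+12.3%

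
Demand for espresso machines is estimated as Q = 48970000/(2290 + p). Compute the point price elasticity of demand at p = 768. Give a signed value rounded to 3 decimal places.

-0.251

dQ/dp = −48970000/(2290 + p)² = -5.23667. At p = 768, Q = 16013.7.
Ed = (dQ/dp)·(p/Q) = (-5.23667) × (768/16013.7) = -0.25114…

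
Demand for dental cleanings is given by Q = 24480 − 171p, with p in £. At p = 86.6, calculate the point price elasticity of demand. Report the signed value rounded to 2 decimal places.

dQ/dp = −171. At p = 86.6, Q = 24480 − 171(86.6) = 9671.4.
Ed = (dQ/dp)·(p/Q) = −171 × (86.6/9671.4) = -1.5311…

-1.53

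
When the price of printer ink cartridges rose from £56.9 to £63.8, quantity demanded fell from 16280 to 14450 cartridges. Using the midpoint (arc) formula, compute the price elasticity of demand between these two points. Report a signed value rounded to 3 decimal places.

-1.042

%ΔQ = (14450 − 16280) / [(16280 + 14450)/2] = -1830/15365 = -0.119101…
%ΔP = (63.8 − 56.9) / [(56.9 + 63.8)/2] = 6.9/60.35 = 0.114333…
Arc Ed = %ΔQ / %ΔP = (-1830/15365) / (6.9/60.35) = -1.04170…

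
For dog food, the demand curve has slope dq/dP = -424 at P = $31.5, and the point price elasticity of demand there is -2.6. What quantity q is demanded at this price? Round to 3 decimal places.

Ed = (dq/dP)·(P/q) ⇒ q = (dq/dP)·P/Ed = (-424)·31.5/(-2.6) = 5136.92307…

5136.923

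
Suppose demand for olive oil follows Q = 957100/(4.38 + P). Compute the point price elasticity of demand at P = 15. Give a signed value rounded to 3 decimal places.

-0.774

dQ/dP = −957100/(4.38 + P)² = -2548.3. At P = 15, Q = 49386.
Ed = (dQ/dP)·(P/Q) = (-2548.3) × (15/49386) = -0.77399…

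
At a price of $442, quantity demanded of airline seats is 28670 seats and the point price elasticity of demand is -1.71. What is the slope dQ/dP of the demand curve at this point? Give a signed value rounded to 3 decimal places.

-110.918

Ed = (dQ/dP)·(P/Q) ⇒ dQ/dP = Ed·Q/P = (-1.71)·28670/442 = -110.91787…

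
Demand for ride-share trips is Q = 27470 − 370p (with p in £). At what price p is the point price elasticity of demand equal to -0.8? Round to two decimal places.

33.00

Ed = −370p/(27470 − 370p). Set this equal to -0.8:
370p = 0.8·(27470 − 370p) ⇒ 370p(1 + 0.8) = 0.8·27470
p = 0.8·27470 / (370·1.8) = 32.9969…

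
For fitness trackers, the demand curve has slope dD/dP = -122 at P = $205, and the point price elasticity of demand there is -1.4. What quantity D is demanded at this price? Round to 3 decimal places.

Ed = (dD/dP)·(P/D) ⇒ D = (dD/dP)·P/Ed = (-122)·205/(-1.4) = 17864.28571…

17864.286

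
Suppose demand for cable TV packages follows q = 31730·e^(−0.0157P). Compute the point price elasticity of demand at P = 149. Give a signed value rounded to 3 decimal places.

dq/dP = −0.0157·q = -48.0203. At P = 149, q = 3058.62.
Ed = (dq/dP)·(P/q) = (-48.0203) × (149/3058.62) = -2.3393

-2.339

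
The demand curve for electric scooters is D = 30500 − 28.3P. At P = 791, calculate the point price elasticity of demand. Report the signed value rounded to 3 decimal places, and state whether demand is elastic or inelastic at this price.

dD/dP = −28.3. At P = 791, D = 30500 − 28.3(791) = 8114.7.
Ed = (dD/dP)·(P/D) = −28.3 × (791/8114.7) = -2.75861…
|Ed| = 2.759 > 1, so demand is elastic.

-2.759; elastic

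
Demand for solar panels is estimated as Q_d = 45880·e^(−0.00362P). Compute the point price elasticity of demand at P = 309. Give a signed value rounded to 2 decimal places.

-1.12

dQ_d/dP = −0.00362·Q_d = -54.2674. At P = 309, Q_d = 14991.
Ed = (dQ_d/dP)·(P/Q_d) = (-54.2674) × (309/14991) = -1.1185…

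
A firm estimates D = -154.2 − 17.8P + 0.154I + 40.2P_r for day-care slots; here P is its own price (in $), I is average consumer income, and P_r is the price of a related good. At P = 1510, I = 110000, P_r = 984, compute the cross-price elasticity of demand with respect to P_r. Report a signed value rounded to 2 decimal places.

At the given values, D = -154.2 − 17.8(1510) + 0.154(110000) + 40.2(984) = 29464.6.
∂D/∂P_r = 40.2.
E = (40.2) × (984/29464.6) = 1.3425…

1.34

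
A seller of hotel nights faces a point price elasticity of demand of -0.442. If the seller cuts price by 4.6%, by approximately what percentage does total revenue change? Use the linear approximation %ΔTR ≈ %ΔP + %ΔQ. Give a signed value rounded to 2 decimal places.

%ΔQ ≈ Ed × %ΔP = (-0.442) × (-4.6%) = +2.0332%
%ΔTR ≈ %ΔP + %ΔQ = (-4.6%) + (+2.0332%) = -2.5668%

-2.57%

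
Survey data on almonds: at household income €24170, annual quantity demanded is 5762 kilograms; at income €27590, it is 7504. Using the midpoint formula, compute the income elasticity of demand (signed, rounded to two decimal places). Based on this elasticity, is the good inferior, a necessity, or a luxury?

1.99; luxury

%ΔQ = (7504 − 5762)/[( 5762 + 7504)/2] = 1742/6633 = 0.262626…
%ΔIncome = (27590 − 24170)/[( 24170 + 27590)/2] = 3420/25880 = 0.132148…
E_income = (1742/6633) / (3420/25880) = 1.9873…
E_income > 1 ⇒ normal good, luxury.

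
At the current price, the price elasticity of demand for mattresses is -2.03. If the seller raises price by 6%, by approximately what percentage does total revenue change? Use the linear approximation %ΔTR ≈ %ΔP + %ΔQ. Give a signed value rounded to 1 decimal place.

-6.2%

%ΔQ ≈ Ed × %ΔP = (-2.03) × (+6%) = -12.1800%
%ΔTR ≈ %ΔP + %ΔQ = (+6%) + (-12.1800%) = -6.1800%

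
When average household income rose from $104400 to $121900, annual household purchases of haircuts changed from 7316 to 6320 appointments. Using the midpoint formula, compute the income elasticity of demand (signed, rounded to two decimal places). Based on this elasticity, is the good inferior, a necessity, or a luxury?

%ΔQ = (6320 − 7316)/[( 7316 + 6320)/2] = -996/6818 = -0.146083…
%ΔIncome = (121900 − 104400)/[( 104400 + 121900)/2] = 17500/113150 = 0.154661…
E_income = (-996/6818) / (17500/113150) = -0.9445…
E_income < 0 ⇒ inferior good.

-0.94; inferior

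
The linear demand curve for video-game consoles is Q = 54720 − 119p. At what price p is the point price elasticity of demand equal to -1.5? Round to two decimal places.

275.90

Ed = −119p/(54720 − 119p). Set this equal to -1.5:
119p = 1.5·(54720 − 119p) ⇒ 119p(1 + 1.5) = 1.5·54720
p = 1.5·54720 / (119·2.5) = 275.8991…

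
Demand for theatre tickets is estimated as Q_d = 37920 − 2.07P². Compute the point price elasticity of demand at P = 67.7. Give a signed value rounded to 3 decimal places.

dQ_d/dP = −2·2.07·P = -280.278. At P = 67.7, Q_d = 28432.5897.
Ed = (dQ_d/dP)·(P/Q_d) = (-280.278) × (67.7/28432.5897) = -0.66736…

-0.667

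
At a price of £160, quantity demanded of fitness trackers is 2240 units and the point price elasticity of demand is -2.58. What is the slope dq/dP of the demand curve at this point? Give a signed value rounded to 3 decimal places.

-36.120

Ed = (dq/dP)·(P/q) ⇒ dq/dP = Ed·q/P = (-2.58)·2240/160 = -36.12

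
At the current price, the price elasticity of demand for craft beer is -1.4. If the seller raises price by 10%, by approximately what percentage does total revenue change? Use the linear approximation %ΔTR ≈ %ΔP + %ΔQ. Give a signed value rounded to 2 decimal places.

%ΔQ ≈ Ed × %ΔP = (-1.4) × (+10%) = -14.0000%
%ΔTR ≈ %ΔP + %ΔQ = (+10%) + (-14.0000%) = -4.0000%

-4.00%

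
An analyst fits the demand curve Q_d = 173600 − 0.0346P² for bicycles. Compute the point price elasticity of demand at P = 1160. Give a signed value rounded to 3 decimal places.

-0.733

dQ_d/dP = −2·0.0346·P = -80.272. At P = 1160, Q_d = 127042.24.
Ed = (dQ_d/dP)·(P/Q_d) = (-80.272) × (1160/127042.24) = -0.73294…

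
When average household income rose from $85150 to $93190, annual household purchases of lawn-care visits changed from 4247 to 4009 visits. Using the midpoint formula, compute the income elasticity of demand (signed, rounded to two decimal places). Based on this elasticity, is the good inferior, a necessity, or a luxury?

-0.64; inferior

%ΔQ = (4009 − 4247)/[( 4247 + 4009)/2] = -238/4128 = -0.057655…
%ΔIncome = (93190 − 85150)/[( 85150 + 93190)/2] = 8040/89170 = 0.090164…
E_income = (-238/4128) / (8040/89170) = -0.6394…
E_income < 0 ⇒ inferior good.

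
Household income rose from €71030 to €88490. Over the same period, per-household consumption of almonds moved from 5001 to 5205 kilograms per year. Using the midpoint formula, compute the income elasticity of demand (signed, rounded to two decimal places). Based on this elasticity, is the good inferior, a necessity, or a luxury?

0.18; necessity

%ΔQ = (5205 − 5001)/[( 5001 + 5205)/2] = 204/5103 = 0.039976…
%ΔIncome = (88490 − 71030)/[( 71030 + 88490)/2] = 17460/79760 = 0.218906…
E_income = (204/5103) / (17460/79760) = 0.1826…
0 < E_income < 1 ⇒ normal good, necessity.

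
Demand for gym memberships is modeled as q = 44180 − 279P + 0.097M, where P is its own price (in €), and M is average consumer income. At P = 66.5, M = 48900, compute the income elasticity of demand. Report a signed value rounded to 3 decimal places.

0.156

At the given values, q = 44180 − 279(66.5) + 0.097(48900) = 30369.8.
∂q/∂M = 0.097.
E = (0.097) × (48900/30369.8) = 0.15618…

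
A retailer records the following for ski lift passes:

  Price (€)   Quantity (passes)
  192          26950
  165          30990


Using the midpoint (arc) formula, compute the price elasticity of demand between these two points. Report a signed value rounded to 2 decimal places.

%ΔQ = (30990 − 26950) / [(26950 + 30990)/2] = 4040/28970 = 0.139454…
%ΔP = (165 − 192) / [(192 + 165)/2] = -27/178.5 = -0.151260…
Arc Ed = %ΔQ / %ΔP = (4040/28970) / (-27/178.5) = -0.9219…

-0.92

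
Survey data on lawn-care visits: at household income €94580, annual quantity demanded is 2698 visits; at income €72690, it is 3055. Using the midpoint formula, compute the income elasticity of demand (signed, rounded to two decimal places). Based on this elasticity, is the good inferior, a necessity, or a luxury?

-0.47; inferior

%ΔQ = (3055 − 2698)/[( 2698 + 3055)/2] = 357/2876.5 = 0.124109…
%ΔIncome = (72690 − 94580)/[( 94580 + 72690)/2] = -21890/83635 = -0.261732…
E_income = (357/2876.5) / (-21890/83635) = -0.4741…
E_income < 0 ⇒ inferior good.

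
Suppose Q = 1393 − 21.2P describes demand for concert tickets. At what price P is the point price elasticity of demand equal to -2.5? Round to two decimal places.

46.93

Ed = −21.2P/(1393 − 21.2P). Set this equal to -2.5:
21.2P = 2.5·(1393 − 21.2P) ⇒ 21.2P(1 + 2.5) = 2.5·1393
P = 2.5·1393 / (21.2·3.5) = 46.9339…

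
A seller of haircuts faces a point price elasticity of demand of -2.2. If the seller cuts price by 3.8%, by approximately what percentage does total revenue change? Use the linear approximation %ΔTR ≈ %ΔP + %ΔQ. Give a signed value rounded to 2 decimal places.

+4.56%

%ΔQ ≈ Ed × %ΔP = (-2.2) × (-3.8%) = +8.3600%
%ΔTR ≈ %ΔP + %ΔQ = (-3.8%) + (+8.3600%) = +4.5600%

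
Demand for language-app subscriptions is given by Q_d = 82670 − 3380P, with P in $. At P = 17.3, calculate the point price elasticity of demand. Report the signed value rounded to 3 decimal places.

dQ_d/dP = −3380. At P = 17.3, Q_d = 82670 − 3380(17.3) = 24196.
Ed = (dQ_d/dP)·(P/Q_d) = −3380 × (17.3/24196) = -2.41668…

-2.417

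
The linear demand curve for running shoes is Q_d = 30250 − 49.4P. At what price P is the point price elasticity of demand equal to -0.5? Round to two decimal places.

Ed = −49.4P/(30250 − 49.4P). Set this equal to -0.5:
49.4P = 0.5·(30250 − 49.4P) ⇒ 49.4P(1 + 0.5) = 0.5·30250
P = 0.5·30250 / (49.4·1.5) = 204.1160…

204.12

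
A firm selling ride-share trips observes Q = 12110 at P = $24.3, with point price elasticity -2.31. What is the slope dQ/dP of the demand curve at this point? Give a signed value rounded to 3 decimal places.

Ed = (dQ/dP)·(P/Q) ⇒ dQ/dP = Ed·Q/P = (-2.31)·12110/24.3 = -1151.19753…

-1151.198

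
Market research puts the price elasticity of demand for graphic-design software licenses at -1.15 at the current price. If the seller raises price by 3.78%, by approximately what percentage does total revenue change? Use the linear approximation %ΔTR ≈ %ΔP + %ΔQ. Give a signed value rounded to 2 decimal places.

-0.57%

%ΔQ ≈ Ed × %ΔP = (-1.15) × (+3.78%) = -4.3470%
%ΔTR ≈ %ΔP + %ΔQ = (+3.78%) + (-4.3470%) = -0.5670%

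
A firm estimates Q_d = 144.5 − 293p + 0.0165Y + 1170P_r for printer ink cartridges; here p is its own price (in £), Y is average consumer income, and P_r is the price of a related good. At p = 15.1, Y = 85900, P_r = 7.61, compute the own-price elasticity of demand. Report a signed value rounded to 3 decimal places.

At the given values, Q_d = 144.5 − 293(15.1) + 0.0165(85900) + 1170(7.61) = 6041.25.
∂Q_d/∂p = −293.
E = (-293) × (15.1/6041.25) = -0.73234…

-0.732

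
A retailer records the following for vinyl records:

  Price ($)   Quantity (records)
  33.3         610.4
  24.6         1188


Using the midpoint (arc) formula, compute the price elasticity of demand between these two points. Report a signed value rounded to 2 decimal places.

%ΔQ = (1188 − 610.4) / [(610.4 + 1188)/2] = 577.6/899.2 = 0.642348…
%ΔP = (24.6 − 33.3) / [(33.3 + 24.6)/2] = -8.7/28.95 = -0.300518…
Arc Ed = %ΔQ / %ΔP = (577.6/899.2) / (-8.7/28.95) = -2.1374…

-2.14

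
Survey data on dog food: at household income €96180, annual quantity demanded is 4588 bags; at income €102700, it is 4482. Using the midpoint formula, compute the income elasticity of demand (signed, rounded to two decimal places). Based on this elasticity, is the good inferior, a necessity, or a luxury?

%ΔQ = (4482 − 4588)/[( 4588 + 4482)/2] = -106/4535 = -0.023373…
%ΔIncome = (102700 − 96180)/[( 96180 + 102700)/2] = 6520/99440 = 0.065567…
E_income = (-106/4535) / (6520/99440) = -0.3564…
E_income < 0 ⇒ inferior good.

-0.36; inferior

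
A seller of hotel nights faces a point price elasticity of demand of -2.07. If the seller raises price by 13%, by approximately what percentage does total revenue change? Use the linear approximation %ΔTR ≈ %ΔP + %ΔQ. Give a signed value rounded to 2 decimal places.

-13.91%

%ΔQ ≈ Ed × %ΔP = (-2.07) × (+13%) = -26.9100%
%ΔTR ≈ %ΔP + %ΔQ = (+13%) + (-26.9100%) = -13.9100%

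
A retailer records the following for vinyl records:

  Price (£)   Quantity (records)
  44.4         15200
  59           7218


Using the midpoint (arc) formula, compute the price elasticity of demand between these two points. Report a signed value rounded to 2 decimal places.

%ΔQ = (7218 − 15200) / [(15200 + 7218)/2] = -7982/11209 = -0.712106…
%ΔP = (59 − 44.4) / [(44.4 + 59)/2] = 14.6/51.7 = 0.282398…
Arc Ed = %ΔQ / %ΔP = (-7982/11209) / (14.6/51.7) = -2.5216…

-2.52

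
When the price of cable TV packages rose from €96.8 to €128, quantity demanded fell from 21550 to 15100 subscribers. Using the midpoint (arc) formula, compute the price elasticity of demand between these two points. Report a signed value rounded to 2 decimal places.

%ΔQ = (15100 − 21550) / [(21550 + 15100)/2] = -6450/18325 = -0.351978…
%ΔP = (128 − 96.8) / [(96.8 + 128)/2] = 31.2/112.4 = 0.277580…
Arc Ed = %ΔQ / %ΔP = (-6450/18325) / (31.2/112.4) = -1.2680…

-1.27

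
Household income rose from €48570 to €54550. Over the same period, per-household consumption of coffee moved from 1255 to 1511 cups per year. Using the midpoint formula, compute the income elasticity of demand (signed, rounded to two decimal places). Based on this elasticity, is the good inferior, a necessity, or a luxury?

%ΔQ = (1511 − 1255)/[( 1255 + 1511)/2] = 256/1383 = 0.185104…
%ΔIncome = (54550 − 48570)/[( 48570 + 54550)/2] = 5980/51560 = 0.115981…
E_income = (256/1383) / (5980/51560) = 1.5959…
E_income > 1 ⇒ normal good, luxury.

1.60; luxury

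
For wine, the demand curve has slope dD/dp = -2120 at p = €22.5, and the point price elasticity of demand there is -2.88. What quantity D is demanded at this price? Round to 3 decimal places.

16562.500

Ed = (dD/dp)·(p/D) ⇒ D = (dD/dp)·p/Ed = (-2120)·22.5/(-2.88) = 16562.5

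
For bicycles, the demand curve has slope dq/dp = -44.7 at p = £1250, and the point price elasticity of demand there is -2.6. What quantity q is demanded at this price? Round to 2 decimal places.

21490.38

Ed = (dq/dp)·(p/q) ⇒ q = (dq/dp)·p/Ed = (-44.7)·1250/(-2.6) = 21490.3846…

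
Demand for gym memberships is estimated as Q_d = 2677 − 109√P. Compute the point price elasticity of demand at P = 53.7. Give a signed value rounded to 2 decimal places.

dQ_d/dP = −109/(2√P) = -7.4372. At P = 53.7, Q_d = 1878.24.
Ed = (dQ_d/dP)·(P/Q_d) = (-7.4372) × (53.7/1878.24) = -0.2126…

-0.21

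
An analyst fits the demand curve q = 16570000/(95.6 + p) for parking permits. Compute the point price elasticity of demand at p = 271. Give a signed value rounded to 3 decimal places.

dq/dp = −16570000/(95.6 + p)² = -123.293. At p = 271, q = 45199.1.
Ed = (dq/dp)·(p/q) = (-123.293) × (271/45199.1) = -0.73922…

-0.739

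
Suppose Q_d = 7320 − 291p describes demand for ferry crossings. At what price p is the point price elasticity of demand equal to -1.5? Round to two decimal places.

15.09

Ed = −291p/(7320 − 291p). Set this equal to -1.5:
291p = 1.5·(7320 − 291p) ⇒ 291p(1 + 1.5) = 1.5·7320
p = 1.5·7320 / (291·2.5) = 15.0927…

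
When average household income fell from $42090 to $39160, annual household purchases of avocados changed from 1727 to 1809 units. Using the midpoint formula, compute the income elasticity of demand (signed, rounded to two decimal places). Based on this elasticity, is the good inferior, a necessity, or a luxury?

%ΔQ = (1809 − 1727)/[( 1727 + 1809)/2] = 82/1768 = 0.046380…
%ΔIncome = (39160 − 42090)/[( 42090 + 39160)/2] = -2930/40625 = -0.072123…
E_income = (82/1768) / (-2930/40625) = -0.6430…
E_income < 0 ⇒ inferior good.

-0.64; inferior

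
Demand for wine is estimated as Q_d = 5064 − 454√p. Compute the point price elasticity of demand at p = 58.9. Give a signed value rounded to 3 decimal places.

dQ_d/dp = −454/(2√p) = -29.578. At p = 58.9, Q_d = 1579.72.
Ed = (dQ_d/dp)·(p/Q_d) = (-29.578) × (58.9/1579.72) = -1.10281…

-1.103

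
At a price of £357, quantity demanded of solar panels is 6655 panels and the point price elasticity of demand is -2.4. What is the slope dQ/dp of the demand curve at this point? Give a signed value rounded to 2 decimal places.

Ed = (dQ/dp)·(p/Q) ⇒ dQ/dp = Ed·Q/p = (-2.4)·6655/357 = -44.7394…

-44.74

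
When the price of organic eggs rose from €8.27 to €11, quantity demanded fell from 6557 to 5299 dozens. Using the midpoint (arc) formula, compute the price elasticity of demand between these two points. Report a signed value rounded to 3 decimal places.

%ΔQ = (5299 − 6557) / [(6557 + 5299)/2] = -1258/5928 = -0.212213…
%ΔP = (11 − 8.27) / [(8.27 + 11)/2] = 2.73/9.635 = 0.283341…
Arc Ed = %ΔQ / %ΔP = (-1258/5928) / (2.73/9.635) = -0.74896…

-0.749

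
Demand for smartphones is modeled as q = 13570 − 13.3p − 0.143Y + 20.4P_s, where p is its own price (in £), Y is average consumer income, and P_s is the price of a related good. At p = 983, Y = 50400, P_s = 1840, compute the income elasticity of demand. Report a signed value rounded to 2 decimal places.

At the given values, q = 13570 − 13.3(983) − 0.143(50400) + 20.4(1840) = 30824.9.
∂q/∂Y = -0.143.
E = (-0.143) × (50400/30824.9) = -0.2338…

-0.23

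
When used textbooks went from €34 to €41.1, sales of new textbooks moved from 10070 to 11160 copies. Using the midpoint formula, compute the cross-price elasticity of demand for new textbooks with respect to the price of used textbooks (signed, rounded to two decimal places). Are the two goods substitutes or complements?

0.54; substitutes

%ΔQ_{new textbooks} = (11160 − 10070)/avg = 1090/10615 = 0.102684…
%ΔP_{used textbooks} = (41.1 − 34)/avg = 7.1/37.55 = 0.189081…
E_cross = (1090/10615) / (7.1/37.55) = 0.5430…
E_cross > 0 ⇒ the goods are substitutes.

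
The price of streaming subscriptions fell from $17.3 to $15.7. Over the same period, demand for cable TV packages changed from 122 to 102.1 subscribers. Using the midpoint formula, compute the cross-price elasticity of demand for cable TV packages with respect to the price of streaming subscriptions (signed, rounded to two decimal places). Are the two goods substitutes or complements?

1.83; substitutes

%ΔQ_{cable TV packages} = (102.1 − 122)/avg = -19.9/112.05 = -0.177599…
%ΔP_{streaming subscriptions} = (15.7 − 17.3)/avg = -1.6/16.5 = -0.096969…
E_cross = (-19.9/112.05) / (-1.6/16.5) = 1.8314…
E_cross > 0 ⇒ the goods are substitutes.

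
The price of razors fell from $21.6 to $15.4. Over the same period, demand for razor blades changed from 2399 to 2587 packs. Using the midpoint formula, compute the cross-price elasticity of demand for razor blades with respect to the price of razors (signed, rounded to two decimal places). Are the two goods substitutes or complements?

-0.23; complements

%ΔQ_{razor blades} = (2587 − 2399)/avg = 188/2493 = 0.075411…
%ΔP_{razors} = (15.4 − 21.6)/avg = -6.2/18.5 = -0.335135…
E_cross = (188/2493) / (-6.2/18.5) = -0.2250…
E_cross < 0 ⇒ the goods are complements.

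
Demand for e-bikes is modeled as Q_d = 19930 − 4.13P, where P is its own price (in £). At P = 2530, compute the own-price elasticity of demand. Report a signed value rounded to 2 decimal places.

-1.10

At the given values, Q_d = 19930 − 4.13(2530) = 9481.1.
∂Q_d/∂P = −4.13.
E = (-4.13) × (2530/9481.1) = -1.1020…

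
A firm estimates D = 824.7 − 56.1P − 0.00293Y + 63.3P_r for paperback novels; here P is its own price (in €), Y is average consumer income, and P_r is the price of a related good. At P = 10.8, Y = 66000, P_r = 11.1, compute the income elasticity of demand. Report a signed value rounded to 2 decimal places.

At the given values, D = 824.7 − 56.1(10.8) − 0.00293(66000) + 63.3(11.1) = 728.07.
∂D/∂Y = -0.00293.
E = (-0.00293) × (66000/728.07) = -0.2656…

-0.27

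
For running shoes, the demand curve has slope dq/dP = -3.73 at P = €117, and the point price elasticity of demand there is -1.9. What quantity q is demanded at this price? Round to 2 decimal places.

229.69

Ed = (dq/dP)·(P/q) ⇒ q = (dq/dP)·P/Ed = (-3.73)·117/(-1.9) = 229.6894…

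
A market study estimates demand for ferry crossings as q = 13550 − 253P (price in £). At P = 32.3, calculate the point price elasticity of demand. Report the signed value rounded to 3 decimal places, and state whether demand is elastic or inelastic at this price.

dq/dP = −253. At P = 32.3, q = 13550 − 253(32.3) = 5378.1.
Ed = (dq/dP)·(P/q) = −253 × (32.3/5378.1) = -1.51947…
|Ed| = 1.519 > 1, so demand is elastic.

-1.519; elastic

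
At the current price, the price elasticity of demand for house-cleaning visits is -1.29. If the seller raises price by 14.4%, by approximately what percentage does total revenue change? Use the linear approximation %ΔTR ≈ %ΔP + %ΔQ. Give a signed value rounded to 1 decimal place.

-4.2%

%ΔQ ≈ Ed × %ΔP = (-1.29) × (+14.4%) = -18.5760%
%ΔTR ≈ %ΔP + %ΔQ = (+14.4%) + (-18.5760%) = -4.1760%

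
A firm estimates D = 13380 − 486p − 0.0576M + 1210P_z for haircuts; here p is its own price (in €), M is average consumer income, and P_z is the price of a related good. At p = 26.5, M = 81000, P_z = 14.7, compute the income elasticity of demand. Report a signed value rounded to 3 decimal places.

-0.342

At the given values, D = 13380 − 486(26.5) − 0.0576(81000) + 1210(14.7) = 13622.4.
∂D/∂M = -0.0576.
E = (-0.0576) × (81000/13622.4) = -0.34249…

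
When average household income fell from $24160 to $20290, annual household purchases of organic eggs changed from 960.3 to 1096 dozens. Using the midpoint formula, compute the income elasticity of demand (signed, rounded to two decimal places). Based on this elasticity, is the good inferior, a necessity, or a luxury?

-0.76; inferior

%ΔQ = (1096 − 960.3)/[( 960.3 + 1096)/2] = 135.7/1028.15 = 0.131984…
%ΔIncome = (20290 − 24160)/[( 24160 + 20290)/2] = -3870/22225 = -0.174128…
E_income = (135.7/1028.15) / (-3870/22225) = -0.7579…
E_income < 0 ⇒ inferior good.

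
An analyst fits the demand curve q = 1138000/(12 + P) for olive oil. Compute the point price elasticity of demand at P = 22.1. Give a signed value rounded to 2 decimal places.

-0.65

dq/dP = −1138000/(12 + P)² = -978.664. At P = 22.1, q = 33372.4.
Ed = (dq/dP)·(P/q) = (-978.664) × (22.1/33372.4) = -0.6480…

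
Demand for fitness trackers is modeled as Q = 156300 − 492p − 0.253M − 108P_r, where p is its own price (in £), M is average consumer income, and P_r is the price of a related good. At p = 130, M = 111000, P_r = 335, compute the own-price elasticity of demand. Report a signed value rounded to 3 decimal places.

-2.278

At the given values, Q = 156300 − 492(130) − 0.253(111000) − 108(335) = 28077.
∂Q/∂p = −492.
E = (-492) × (130/28077) = -2.27802…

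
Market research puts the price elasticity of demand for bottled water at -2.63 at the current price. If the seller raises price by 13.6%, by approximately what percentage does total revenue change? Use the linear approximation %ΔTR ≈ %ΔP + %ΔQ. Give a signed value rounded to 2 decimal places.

%ΔQ ≈ Ed × %ΔP = (-2.63) × (+13.6%) = -35.7680%
%ΔTR ≈ %ΔP + %ΔQ = (+13.6%) + (-35.7680%) = -22.1680%

-22.17%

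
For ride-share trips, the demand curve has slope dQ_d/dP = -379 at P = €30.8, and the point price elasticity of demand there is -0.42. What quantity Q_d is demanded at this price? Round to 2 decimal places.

27793.33

Ed = (dQ_d/dP)·(P/Q_d) ⇒ Q_d = (dQ_d/dP)·P/Ed = (-379)·30.8/(-0.42) = 27793.3333…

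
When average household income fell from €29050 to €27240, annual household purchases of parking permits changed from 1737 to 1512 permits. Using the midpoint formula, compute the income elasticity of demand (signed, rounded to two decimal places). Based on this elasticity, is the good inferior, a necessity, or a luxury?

2.15; luxury

%ΔQ = (1512 − 1737)/[( 1737 + 1512)/2] = -225/1624.5 = -0.138504…
%ΔIncome = (27240 − 29050)/[( 29050 + 27240)/2] = -1810/28145 = -0.064309…
E_income = (-225/1624.5) / (-1810/28145) = 2.1537…
E_income > 1 ⇒ normal good, luxury.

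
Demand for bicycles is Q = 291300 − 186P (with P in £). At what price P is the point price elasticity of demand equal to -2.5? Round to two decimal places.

Ed = −186P/(291300 − 186P). Set this equal to -2.5:
186P = 2.5·(291300 − 186P) ⇒ 186P(1 + 2.5) = 2.5·291300
P = 2.5·291300 / (186·3.5) = 1118.6635…

1118.66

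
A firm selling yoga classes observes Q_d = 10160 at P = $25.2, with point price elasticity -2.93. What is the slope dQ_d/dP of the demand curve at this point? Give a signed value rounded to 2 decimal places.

-1181.30

Ed = (dQ_d/dP)·(P/Q_d) ⇒ dQ_d/dP = Ed·Q_d/P = (-2.93)·10160/25.2 = -1181.3015…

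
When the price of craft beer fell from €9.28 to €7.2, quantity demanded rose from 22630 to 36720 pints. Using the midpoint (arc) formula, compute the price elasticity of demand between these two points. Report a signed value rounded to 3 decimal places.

%ΔQ = (36720 − 22630) / [(22630 + 36720)/2] = 14090/29675 = 0.474810…
%ΔP = (7.2 − 9.28) / [(9.28 + 7.2)/2] = -2.08/8.24 = -0.252427…
Arc Ed = %ΔQ / %ΔP = (14090/29675) / (-2.08/8.24) = -1.88097…

-1.881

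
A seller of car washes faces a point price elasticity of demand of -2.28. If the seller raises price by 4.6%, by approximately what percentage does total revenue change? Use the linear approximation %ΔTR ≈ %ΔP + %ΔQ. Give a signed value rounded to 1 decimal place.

%ΔQ ≈ Ed × %ΔP = (-2.28) × (+4.6%) = -10.4880%
%ΔTR ≈ %ΔP + %ΔQ = (+4.6%) + (-10.4880%) = -5.8880%

-5.9%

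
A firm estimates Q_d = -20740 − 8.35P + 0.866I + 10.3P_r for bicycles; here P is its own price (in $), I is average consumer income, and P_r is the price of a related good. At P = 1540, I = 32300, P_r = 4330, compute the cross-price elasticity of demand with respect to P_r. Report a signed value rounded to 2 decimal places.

1.14

At the given values, Q_d = -20740 − 8.35(1540) + 0.866(32300) + 10.3(4330) = 38971.8.
∂Q_d/∂P_r = 10.3.
E = (10.3) × (4330/38971.8) = 1.1443…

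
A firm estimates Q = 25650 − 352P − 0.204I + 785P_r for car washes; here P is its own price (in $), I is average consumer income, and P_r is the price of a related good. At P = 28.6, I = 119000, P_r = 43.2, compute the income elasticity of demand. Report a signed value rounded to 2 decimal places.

At the given values, Q = 25650 − 352(28.6) − 0.204(119000) + 785(43.2) = 25218.8.
∂Q/∂I = -0.204.
E = (-0.204) × (119000/25218.8) = -0.9626…

-0.96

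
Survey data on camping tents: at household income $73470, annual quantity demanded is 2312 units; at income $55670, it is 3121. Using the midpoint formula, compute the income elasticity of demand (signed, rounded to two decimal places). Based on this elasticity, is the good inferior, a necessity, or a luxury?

%ΔQ = (3121 − 2312)/[( 2312 + 3121)/2] = 809/2716.5 = 0.297809…
%ΔIncome = (55670 − 73470)/[( 73470 + 55670)/2] = -17800/64570 = -0.275669…
E_income = (809/2716.5) / (-17800/64570) = -1.0803…
E_income < 0 ⇒ inferior good.

-1.08; inferior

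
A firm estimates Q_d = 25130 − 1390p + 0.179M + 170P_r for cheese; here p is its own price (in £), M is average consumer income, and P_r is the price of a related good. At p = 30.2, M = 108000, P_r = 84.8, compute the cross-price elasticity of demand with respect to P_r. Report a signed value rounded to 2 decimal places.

At the given values, Q_d = 25130 − 1390(30.2) + 0.179(108000) + 170(84.8) = 16900.
∂Q_d/∂P_r = 170.
E = (170) × (84.8/16900) = 0.8530…

0.85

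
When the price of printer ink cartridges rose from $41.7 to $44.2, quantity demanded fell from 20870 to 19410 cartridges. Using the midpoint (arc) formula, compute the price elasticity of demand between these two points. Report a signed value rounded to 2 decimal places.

-1.25

%ΔQ = (19410 − 20870) / [(20870 + 19410)/2] = -1460/20140 = -0.072492…
%ΔP = (44.2 − 41.7) / [(41.7 + 44.2)/2] = 2.5/42.95 = 0.058207…
Arc Ed = %ΔQ / %ΔP = (-1460/20140) / (2.5/42.95) = -1.2454…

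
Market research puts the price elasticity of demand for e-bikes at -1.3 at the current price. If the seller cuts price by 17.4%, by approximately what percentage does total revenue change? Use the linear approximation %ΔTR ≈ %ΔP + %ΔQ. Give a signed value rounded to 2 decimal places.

+5.22%

%ΔQ ≈ Ed × %ΔP = (-1.3) × (-17.4%) = +22.6200%
%ΔTR ≈ %ΔP + %ΔQ = (-17.4%) + (+22.6200%) = +5.2200%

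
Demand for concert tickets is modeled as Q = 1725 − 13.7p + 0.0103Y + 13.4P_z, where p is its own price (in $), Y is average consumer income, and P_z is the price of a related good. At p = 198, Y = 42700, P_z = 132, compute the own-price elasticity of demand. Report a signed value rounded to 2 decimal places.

-2.22

At the given values, Q = 1725 − 13.7(198) + 0.0103(42700) + 13.4(132) = 1221.01.
∂Q/∂p = −13.7.
E = (-13.7) × (198/1221.01) = -2.2216…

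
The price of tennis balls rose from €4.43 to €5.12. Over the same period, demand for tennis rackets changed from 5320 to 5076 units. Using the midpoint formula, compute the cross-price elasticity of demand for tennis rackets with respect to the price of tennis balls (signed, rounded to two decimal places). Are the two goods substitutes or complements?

%ΔQ_{tennis rackets} = (5076 − 5320)/avg = -244/5198 = -0.046941…
%ΔP_{tennis balls} = (5.12 − 4.43)/avg = 0.69/4.775 = 0.144502…
E_cross = (-244/5198) / (0.69/4.775) = -0.3248…
E_cross < 0 ⇒ the goods are complements.

-0.32; complements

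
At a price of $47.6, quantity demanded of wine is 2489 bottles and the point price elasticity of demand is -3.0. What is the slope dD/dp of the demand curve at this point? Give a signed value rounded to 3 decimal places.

Ed = (dD/dp)·(p/D) ⇒ dD/dp = Ed·D/p = (-3.0)·2489/47.6 = -156.86974…

-156.870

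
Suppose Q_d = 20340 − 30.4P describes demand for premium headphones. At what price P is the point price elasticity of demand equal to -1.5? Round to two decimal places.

401.45

Ed = −30.4P/(20340 − 30.4P). Set this equal to -1.5:
30.4P = 1.5·(20340 − 30.4P) ⇒ 30.4P(1 + 1.5) = 1.5·20340
P = 1.5·20340 / (30.4·2.5) = 401.4473…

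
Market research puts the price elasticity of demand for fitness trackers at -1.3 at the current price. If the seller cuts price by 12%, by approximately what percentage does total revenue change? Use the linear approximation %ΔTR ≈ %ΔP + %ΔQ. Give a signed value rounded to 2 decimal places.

+3.60%

%ΔQ ≈ Ed × %ΔP = (-1.3) × (-12%) = +15.6000%
%ΔTR ≈ %ΔP + %ΔQ = (-12%) + (+15.6000%) = +3.6000%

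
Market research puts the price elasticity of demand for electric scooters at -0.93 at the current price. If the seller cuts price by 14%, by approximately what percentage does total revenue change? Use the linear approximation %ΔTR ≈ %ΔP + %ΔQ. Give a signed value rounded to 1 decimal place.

%ΔQ ≈ Ed × %ΔP = (-0.93) × (-14%) = +13.0200%
%ΔTR ≈ %ΔP + %ΔQ = (-14%) + (+13.0200%) = -0.9800%

-1.0%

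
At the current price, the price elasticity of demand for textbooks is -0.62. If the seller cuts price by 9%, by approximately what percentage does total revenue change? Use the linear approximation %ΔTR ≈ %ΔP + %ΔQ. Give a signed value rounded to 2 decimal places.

-3.42%

%ΔQ ≈ Ed × %ΔP = (-0.62) × (-9%) = +5.5800%
%ΔTR ≈ %ΔP + %ΔQ = (-9%) + (+5.5800%) = -3.4200%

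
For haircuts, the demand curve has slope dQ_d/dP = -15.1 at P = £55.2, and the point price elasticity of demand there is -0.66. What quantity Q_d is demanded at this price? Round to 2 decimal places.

1262.91

Ed = (dQ_d/dP)·(P/Q_d) ⇒ Q_d = (dQ_d/dP)·P/Ed = (-15.1)·55.2/(-0.66) = 1262.9090…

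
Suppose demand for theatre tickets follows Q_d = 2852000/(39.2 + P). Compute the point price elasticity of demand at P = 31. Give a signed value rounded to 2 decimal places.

dQ_d/dP = −2852000/(39.2 + P)² = -578.729. At P = 31, Q_d = 40626.8.
Ed = (dQ_d/dP)·(P/Q_d) = (-578.729) × (31/40626.8) = -0.4415…

-0.44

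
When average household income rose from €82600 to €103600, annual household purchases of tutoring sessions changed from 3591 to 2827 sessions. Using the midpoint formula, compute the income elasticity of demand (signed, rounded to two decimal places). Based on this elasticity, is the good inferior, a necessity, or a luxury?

-1.06; inferior

%ΔQ = (2827 − 3591)/[( 3591 + 2827)/2] = -764/3209 = -0.238080…
%ΔIncome = (103600 − 82600)/[( 82600 + 103600)/2] = 21000/93100 = 0.225563…
E_income = (-764/3209) / (21000/93100) = -1.0554…
E_income < 0 ⇒ inferior good.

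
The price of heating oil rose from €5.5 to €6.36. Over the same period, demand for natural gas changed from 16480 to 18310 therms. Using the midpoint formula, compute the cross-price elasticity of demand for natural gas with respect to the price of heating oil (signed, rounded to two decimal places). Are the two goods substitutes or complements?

0.73; substitutes

%ΔQ_{natural gas} = (18310 − 16480)/avg = 1830/17395 = 0.105202…
%ΔP_{heating oil} = (6.36 − 5.5)/avg = 0.86/5.93 = 0.145025…
E_cross = (1830/17395) / (0.86/5.93) = 0.7254…
E_cross > 0 ⇒ the goods are substitutes.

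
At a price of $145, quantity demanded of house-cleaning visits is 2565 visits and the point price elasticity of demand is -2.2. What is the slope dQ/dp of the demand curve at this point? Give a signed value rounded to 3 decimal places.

Ed = (dQ/dp)·(p/Q) ⇒ dQ/dp = Ed·Q/p = (-2.2)·2565/145 = -38.91724…

-38.917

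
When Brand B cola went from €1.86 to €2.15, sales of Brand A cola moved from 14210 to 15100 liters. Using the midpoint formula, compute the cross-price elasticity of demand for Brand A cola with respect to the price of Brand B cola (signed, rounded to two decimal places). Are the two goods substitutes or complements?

%ΔQ_{Brand A cola} = (15100 − 14210)/avg = 890/14655 = 0.060730…
%ΔP_{Brand B cola} = (2.15 − 1.86)/avg = 0.29/2.005 = 0.144638…
E_cross = (890/14655) / (0.29/2.005) = 0.4198…
E_cross > 0 ⇒ the goods are substitutes.

0.42; substitutes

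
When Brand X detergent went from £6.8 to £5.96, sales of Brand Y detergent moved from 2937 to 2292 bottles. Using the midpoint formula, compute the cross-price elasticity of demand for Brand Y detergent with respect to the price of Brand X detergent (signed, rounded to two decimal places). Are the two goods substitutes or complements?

1.87; substitutes

%ΔQ_{Brand Y detergent} = (2292 − 2937)/avg = -645/2614.5 = -0.246701…
%ΔP_{Brand X detergent} = (5.96 − 6.8)/avg = -0.84/6.38 = -0.131661…
E_cross = (-645/2614.5) / (-0.84/6.38) = 1.8737…
E_cross > 0 ⇒ the goods are substitutes.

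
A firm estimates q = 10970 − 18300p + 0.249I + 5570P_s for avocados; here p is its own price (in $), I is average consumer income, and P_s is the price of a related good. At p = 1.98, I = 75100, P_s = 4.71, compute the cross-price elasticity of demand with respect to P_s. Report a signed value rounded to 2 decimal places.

1.33

At the given values, q = 10970 − 18300(1.98) + 0.249(75100) + 5570(4.71) = 19670.6.
∂q/∂P_s = 5570.
E = (5570) × (4.71/19670.6) = 1.3337…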